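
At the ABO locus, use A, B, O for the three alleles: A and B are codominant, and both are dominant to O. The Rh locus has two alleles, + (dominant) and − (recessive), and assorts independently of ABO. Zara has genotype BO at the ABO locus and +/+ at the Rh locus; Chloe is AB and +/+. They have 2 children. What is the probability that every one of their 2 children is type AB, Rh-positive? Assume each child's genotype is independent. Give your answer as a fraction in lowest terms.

ABO cross BO × AB → 1/4 A, 1/2 B, 1/4 AB.
Rh cross +/+ × +/+ → 1 Rh+; so P(type AB, Rh-positive) = 1/4 × 1 = 1/4 per child.
All 2 independent: (1/4)^2 = 1/16.

1/16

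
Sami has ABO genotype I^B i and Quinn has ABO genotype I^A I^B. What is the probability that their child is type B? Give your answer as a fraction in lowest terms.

1/2

ABO cross I^B i × I^A I^B → offspring phenotypes: 1/4 A, 1/2 B, 1/4 AB.
So P(type B) = 1/2.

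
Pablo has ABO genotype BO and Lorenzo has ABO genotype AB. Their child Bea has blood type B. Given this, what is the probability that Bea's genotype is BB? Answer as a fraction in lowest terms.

1/2

Cross BO × AB → 1/4 AB, 1/4 AO, 1/4 BB, 1/4 BO.
Type-B genotypes among offspring: BB (1/4), BO (1/4); total 1/2.
P(BB | type B) = (1/4) / (1/2) = 1/2.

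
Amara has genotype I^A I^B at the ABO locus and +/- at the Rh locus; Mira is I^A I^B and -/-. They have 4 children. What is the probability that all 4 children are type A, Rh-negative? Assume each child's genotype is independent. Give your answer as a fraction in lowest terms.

1/4096

ABO cross I^A I^B × I^A I^B → 1/4 A, 1/4 B, 1/2 AB.
Rh cross +/- × -/- → 1/2 Rh+, 1/2 Rh-; so P(type A, Rh-negative) = 1/4 × 1/2 = 1/8 per child.
All 4 independent: (1/8)^4 = 1/4096.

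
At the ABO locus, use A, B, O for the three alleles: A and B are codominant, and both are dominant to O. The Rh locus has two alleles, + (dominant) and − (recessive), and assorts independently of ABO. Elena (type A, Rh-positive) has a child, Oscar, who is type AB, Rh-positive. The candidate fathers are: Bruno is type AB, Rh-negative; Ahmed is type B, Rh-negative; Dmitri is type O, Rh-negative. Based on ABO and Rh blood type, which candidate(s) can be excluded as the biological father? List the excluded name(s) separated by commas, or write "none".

Dmitri

A candidate is excluded only if no genotype consistent with his phenotype could produce a type AB, Rh-positive child with a type A, Rh-positive mother.
Dmitri (type O, Rh-): no genotype consistent with that phenotype can produce a type-AB Rh+ child with a type-A mother.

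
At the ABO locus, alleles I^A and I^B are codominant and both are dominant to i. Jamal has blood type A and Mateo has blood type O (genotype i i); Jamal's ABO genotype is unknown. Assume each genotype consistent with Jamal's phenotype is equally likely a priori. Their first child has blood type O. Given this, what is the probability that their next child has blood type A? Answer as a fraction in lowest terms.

1/2

Possible genotypes: Jamal ∈ {I^A I^A, I^A i}; Mateo ∈ {i i}.
Weight each parental genotype pair by prior × P(type-O child):
  I^A i × i i: posterior weight 1; P(next child type A) = 1/2.
Weighted sum = 1/2.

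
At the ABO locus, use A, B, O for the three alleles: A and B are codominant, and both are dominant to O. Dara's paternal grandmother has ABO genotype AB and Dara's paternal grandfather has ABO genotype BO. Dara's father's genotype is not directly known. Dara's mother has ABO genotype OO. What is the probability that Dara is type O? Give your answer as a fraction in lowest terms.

Dara's father's ABO genotype from AB × BO: 1/4 AB, 1/4 AO, 1/4 BB, 1/4 BO.
Crossing each possibility with the mother OO and summing P(type O): 1/4·0 + 1/4·1/2 + 1/4·0 + 1/4·1/2 = 1/4.

1/4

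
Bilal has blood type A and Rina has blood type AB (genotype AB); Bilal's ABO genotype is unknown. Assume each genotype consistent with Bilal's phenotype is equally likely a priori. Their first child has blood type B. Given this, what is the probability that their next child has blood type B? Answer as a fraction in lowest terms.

Possible genotypes: Bilal ∈ {AA, AO}; Rina ∈ {AB}.
Weight each parental genotype pair by prior × P(type-B child):
  AO × AB: posterior weight 1; P(next child type B) = 1/4.
Weighted sum = 1/4.

1/4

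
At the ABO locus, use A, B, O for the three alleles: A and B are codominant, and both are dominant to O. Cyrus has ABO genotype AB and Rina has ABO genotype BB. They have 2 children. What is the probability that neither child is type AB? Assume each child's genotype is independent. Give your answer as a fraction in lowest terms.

1/4

ABO cross AB × BB → 1/2 B, 1/2 AB.
So P(type AB) = 1/2 per child.
P(not type AB) = 1/2 for one child; (1/2)^2 = 1/4.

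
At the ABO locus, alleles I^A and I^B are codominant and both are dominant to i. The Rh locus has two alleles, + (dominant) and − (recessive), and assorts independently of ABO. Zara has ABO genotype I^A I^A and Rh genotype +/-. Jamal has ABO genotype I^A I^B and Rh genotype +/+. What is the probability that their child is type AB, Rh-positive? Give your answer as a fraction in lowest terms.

ABO cross I^A I^A × I^A I^B → offspring phenotypes: 1/2 A, 1/2 AB.
Rh cross +/- × +/+ → 1 Rh+.
Independent loci: P(type AB, Rh-positive) = 1/2 × 1 = 1/2.

1/2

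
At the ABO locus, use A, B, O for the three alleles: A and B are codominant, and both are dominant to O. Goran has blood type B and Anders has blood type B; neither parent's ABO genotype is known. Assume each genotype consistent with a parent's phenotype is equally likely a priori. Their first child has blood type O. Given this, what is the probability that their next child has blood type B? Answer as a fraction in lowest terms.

3/4

Possible genotypes: Goran ∈ {BB, BO}; Anders ∈ {BB, BO}.
Weight each parental genotype pair by prior × P(type-O child):
  BO × BO: posterior weight 1; P(next child type B) = 3/4.
Weighted sum = 3/4.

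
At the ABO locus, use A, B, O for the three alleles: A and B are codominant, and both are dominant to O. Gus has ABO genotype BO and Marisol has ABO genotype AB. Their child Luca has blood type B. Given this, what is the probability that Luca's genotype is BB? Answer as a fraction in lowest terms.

1/2

Cross BO × AB → 1/4 AB, 1/4 AO, 1/4 BB, 1/4 BO.
Type-B genotypes among offspring: BB (1/4), BO (1/4); total 1/2.
P(BB | type B) = (1/4) / (1/2) = 1/2.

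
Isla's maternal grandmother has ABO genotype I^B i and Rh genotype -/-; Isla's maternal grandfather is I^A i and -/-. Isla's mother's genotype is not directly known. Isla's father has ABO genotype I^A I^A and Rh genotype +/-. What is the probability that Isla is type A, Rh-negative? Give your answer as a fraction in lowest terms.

Isla's mother's ABO genotype from I^B i × I^A i: 1/4 I^A I^B, 1/4 I^A i, 1/4 I^B i, 1/4 i i.
Crossing each possibility with the father I^A I^A and summing P(type A): 1/4·1/2 + 1/4·1 + 1/4·1/2 + 1/4·1 = 3/4.
Similarly for Rh via the mother's Rh distribution: P(Rh-) = 1/2.
Independent loci: 3/4 × 1/2 = 3/8.

3/8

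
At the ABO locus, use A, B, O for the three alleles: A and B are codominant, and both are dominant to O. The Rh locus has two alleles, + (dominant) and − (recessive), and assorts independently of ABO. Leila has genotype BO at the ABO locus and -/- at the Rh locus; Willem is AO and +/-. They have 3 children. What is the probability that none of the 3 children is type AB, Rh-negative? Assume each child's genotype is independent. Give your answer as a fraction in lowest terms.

343/512

ABO cross BO × AO → 1/4 O, 1/4 A, 1/4 B, 1/4 AB.
Rh cross -/- × +/- → 1/2 Rh+, 1/2 Rh-; so P(type AB, Rh-negative) = 1/4 × 1/2 = 1/8 per child.
P(not type AB, Rh-negative) = 7/8 for one child; (7/8)^3 = 343/512.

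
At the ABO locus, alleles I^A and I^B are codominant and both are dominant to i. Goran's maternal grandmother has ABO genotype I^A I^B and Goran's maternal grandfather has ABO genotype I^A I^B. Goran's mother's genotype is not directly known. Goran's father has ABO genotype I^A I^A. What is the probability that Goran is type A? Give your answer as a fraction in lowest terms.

1/2

Goran's mother's ABO genotype from I^A I^B × I^A I^B: 1/4 I^A I^A, 1/2 I^A I^B, 1/4 I^B I^B.
Crossing each possibility with the father I^A I^A and summing P(type A): 1/4·1 + 1/2·1/2 + 1/4·0 = 1/2.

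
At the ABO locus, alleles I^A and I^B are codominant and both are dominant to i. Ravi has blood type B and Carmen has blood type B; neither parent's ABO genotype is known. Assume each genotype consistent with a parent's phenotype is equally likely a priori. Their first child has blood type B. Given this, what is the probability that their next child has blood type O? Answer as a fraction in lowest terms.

Possible genotypes: Ravi ∈ {I^B I^B, I^B i}; Carmen ∈ {I^B I^B, I^B i}.
Weight each parental genotype pair by prior × P(type-B child):
  I^B I^B × I^B I^B: posterior weight 4/15; P(next child type O) = 0.
  I^B I^B × I^B i: posterior weight 4/15; P(next child type O) = 0.
  I^B i × I^B I^B: posterior weight 4/15; P(next child type O) = 0.
  I^B i × I^B i: posterior weight 1/5; P(next child type O) = 1/4.
Weighted sum = 1/20.

1/20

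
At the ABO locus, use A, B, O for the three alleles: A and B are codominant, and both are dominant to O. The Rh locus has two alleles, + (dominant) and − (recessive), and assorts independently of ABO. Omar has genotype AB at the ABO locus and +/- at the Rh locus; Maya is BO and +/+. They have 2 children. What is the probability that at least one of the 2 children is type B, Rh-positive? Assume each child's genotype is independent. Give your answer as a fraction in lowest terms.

3/4

ABO cross AB × BO → 1/4 A, 1/2 B, 1/4 AB.
Rh cross +/- × +/+ → 1 Rh+; so P(type B, Rh-positive) = 1/2 × 1 = 1/2 per child.
P(none) = (1/2)^2 = 1/4; P(at least one) = 1 − 1/4 = 3/4.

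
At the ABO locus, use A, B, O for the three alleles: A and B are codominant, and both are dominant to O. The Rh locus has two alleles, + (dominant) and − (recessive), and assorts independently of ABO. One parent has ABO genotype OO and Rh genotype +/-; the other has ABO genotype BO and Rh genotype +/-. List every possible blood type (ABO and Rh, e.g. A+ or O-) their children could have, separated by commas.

Gametes from OO × BO give offspring ABO genotypes BO, OO, i.e. phenotypes O, B.
Rh cross +/- × +/- → phenotypes Rh+, Rh-.
Combining independently: O+, O-, B+, B-.

O+, O-, B+, B-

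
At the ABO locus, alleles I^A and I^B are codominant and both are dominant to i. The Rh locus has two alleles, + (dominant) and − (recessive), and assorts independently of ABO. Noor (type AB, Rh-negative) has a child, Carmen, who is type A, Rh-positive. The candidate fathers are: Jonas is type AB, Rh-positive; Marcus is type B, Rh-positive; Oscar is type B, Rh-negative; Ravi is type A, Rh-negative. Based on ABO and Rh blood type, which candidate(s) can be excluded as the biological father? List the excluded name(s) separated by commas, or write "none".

Oscar, Ravi

A candidate is excluded only if no genotype consistent with his phenotype could produce a type A, Rh-positive child with a type AB, Rh-negative mother.
Oscar (type B, Rh-): no genotype consistent with that phenotype can produce a type-A Rh+ child with a type-AB mother.
Ravi (type A, Rh-): no genotype consistent with that phenotype can produce a type-A Rh+ child with a type-AB mother.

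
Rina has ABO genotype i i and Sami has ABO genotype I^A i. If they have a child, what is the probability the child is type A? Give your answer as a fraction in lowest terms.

ABO cross i i × I^A i → offspring phenotypes: 1/2 O, 1/2 A.
So P(type A) = 1/2.

1/2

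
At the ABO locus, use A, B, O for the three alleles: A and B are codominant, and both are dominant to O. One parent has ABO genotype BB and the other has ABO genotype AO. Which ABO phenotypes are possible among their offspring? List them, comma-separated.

B, AB

Gametes from BB × AO give offspring ABO genotypes AB, BO, i.e. phenotypes B, AB.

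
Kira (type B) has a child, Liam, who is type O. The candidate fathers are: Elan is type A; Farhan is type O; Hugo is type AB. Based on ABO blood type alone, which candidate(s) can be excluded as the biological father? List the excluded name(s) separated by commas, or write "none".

Hugo

A candidate is excluded only if no genotype consistent with his phenotype could produce a type O child with a type B mother.
Hugo (type AB): no genotype consistent with that phenotype can produce a type-O child with a type-B mother.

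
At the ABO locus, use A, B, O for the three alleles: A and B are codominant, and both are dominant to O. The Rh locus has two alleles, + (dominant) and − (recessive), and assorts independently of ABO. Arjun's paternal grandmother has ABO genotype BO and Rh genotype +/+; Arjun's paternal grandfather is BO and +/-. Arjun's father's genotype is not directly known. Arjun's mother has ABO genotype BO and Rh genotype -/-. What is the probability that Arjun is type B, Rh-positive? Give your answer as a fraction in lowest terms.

9/16

Arjun's father's ABO genotype from BO × BO: 1/4 BB, 1/2 BO, 1/4 OO.
Crossing each possibility with the mother BO and summing P(type B): 1/4·1 + 1/2·3/4 + 1/4·1/2 = 3/4.
Similarly for Rh via the father's Rh distribution: P(Rh+) = 3/4.
Independent loci: 3/4 × 3/4 = 9/16.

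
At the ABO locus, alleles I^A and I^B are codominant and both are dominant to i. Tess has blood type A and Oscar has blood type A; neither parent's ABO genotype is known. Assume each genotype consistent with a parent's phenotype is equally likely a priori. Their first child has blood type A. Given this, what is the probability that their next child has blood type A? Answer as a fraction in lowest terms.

19/20

Possible genotypes: Tess ∈ {I^A I^A, I^A i}; Oscar ∈ {I^A I^A, I^A i}.
Weight each parental genotype pair by prior × P(type-A child):
  I^A I^A × I^A I^A: posterior weight 4/15; P(next child type A) = 1.
  I^A I^A × I^A i: posterior weight 4/15; P(next child type A) = 1.
  I^A i × I^A I^A: posterior weight 4/15; P(next child type A) = 1.
  I^A i × I^A i: posterior weight 1/5; P(next child type A) = 3/4.
Weighted sum = 19/20.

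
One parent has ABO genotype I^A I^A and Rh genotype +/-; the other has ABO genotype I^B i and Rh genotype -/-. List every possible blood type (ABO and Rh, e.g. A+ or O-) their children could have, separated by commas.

Gametes from I^A I^A × I^B i give offspring ABO genotypes I^A I^B, I^A i, i.e. phenotypes A, AB.
Rh cross +/- × -/- → phenotypes Rh+, Rh-.
Combining independently: A+, A-, AB+, AB-.

A+, A-, AB+, AB-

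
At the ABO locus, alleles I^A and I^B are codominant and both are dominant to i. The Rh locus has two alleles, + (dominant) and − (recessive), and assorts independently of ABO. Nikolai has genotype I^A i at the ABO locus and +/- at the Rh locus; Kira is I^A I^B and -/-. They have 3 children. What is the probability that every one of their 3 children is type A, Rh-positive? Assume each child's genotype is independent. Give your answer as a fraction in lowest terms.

1/64

ABO cross I^A i × I^A I^B → 1/2 A, 1/4 B, 1/4 AB.
Rh cross +/- × -/- → 1/2 Rh+, 1/2 Rh-; so P(type A, Rh-positive) = 1/2 × 1/2 = 1/4 per child.
All 3 independent: (1/4)^3 = 1/64.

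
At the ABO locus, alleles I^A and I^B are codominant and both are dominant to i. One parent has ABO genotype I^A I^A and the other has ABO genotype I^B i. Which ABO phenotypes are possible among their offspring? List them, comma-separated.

A, AB

Gametes from I^A I^A × I^B i give offspring ABO genotypes I^A I^B, I^A i, i.e. phenotypes A, AB.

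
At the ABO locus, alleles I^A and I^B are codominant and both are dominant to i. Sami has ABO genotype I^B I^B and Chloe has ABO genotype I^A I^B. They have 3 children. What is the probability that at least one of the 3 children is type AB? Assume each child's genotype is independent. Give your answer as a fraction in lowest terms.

7/8

ABO cross I^B I^B × I^A I^B → 1/2 B, 1/2 AB.
So P(type AB) = 1/2 per child.
P(none) = (1/2)^3 = 1/8; P(at least one) = 1 − 1/8 = 7/8.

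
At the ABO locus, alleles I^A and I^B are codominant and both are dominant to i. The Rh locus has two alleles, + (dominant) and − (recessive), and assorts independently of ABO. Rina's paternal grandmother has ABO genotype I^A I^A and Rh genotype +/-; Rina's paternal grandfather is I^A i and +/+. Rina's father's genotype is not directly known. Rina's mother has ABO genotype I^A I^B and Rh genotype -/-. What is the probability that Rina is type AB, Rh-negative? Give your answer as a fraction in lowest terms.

3/32

Rina's father's ABO genotype from I^A I^A × I^A i: 1/2 I^A I^A, 1/2 I^A i.
Crossing each possibility with the mother I^A I^B and summing P(type AB): 1/2·1/2 + 1/2·1/4 = 3/8.
Similarly for Rh via the father's Rh distribution: P(Rh-) = 1/4.
Independent loci: 3/8 × 1/4 = 3/32.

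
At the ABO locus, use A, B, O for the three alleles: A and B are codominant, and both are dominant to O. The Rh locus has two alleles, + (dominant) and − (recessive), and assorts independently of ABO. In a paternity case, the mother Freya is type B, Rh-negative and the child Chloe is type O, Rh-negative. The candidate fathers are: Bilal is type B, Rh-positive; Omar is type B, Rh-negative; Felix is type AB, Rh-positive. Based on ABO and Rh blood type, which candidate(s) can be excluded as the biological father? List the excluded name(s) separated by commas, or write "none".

A candidate is excluded only if no genotype consistent with his phenotype could produce a type O, Rh-negative child with a type B, Rh-negative mother.
Felix (type AB, Rh+): no genotype consistent with that phenotype can produce a type-O Rh- child with a type-B mother.

Felix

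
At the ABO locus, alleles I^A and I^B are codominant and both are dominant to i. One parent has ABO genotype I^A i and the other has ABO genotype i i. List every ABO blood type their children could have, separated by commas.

Gametes from I^A i × i i give offspring ABO genotypes I^A i, i i, i.e. phenotypes O, A.

O, A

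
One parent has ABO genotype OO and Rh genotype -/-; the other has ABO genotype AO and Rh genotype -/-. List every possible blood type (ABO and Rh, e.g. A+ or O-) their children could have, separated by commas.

Gametes from OO × AO give offspring ABO genotypes AO, OO, i.e. phenotypes O, A.
Rh cross -/- × -/- → phenotypes Rh-.
Combining independently: O-, A-.

O-, A-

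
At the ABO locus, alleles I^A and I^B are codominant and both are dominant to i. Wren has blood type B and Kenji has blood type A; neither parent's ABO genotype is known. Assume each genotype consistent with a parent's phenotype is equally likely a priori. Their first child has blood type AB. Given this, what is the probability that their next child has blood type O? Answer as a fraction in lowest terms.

Possible genotypes: Wren ∈ {I^B I^B, I^B i}; Kenji ∈ {I^A I^A, I^A i}.
Weight each parental genotype pair by prior × P(type-AB child):
  I^B I^B × I^A I^A: posterior weight 4/9; P(next child type O) = 0.
  I^B I^B × I^A i: posterior weight 2/9; P(next child type O) = 0.
  I^B i × I^A I^A: posterior weight 2/9; P(next child type O) = 0.
  I^B i × I^A i: posterior weight 1/9; P(next child type O) = 1/4.
Weighted sum = 1/36.

1/36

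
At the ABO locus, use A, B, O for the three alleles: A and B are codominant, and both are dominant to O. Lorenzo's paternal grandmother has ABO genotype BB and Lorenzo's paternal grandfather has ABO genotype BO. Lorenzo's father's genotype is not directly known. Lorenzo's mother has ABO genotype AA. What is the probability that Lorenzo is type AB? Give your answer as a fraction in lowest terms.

3/4

Lorenzo's father's ABO genotype from BB × BO: 1/2 BB, 1/2 BO.
Crossing each possibility with the mother AA and summing P(type AB): 1/2·1 + 1/2·1/2 = 3/4.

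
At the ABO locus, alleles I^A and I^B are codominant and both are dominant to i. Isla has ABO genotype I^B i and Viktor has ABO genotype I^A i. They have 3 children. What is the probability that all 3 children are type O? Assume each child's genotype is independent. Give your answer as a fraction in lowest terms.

ABO cross I^B i × I^A i → 1/4 O, 1/4 A, 1/4 B, 1/4 AB.
So P(type O) = 1/4 per child.
All 3 independent: (1/4)^3 = 1/64.

1/64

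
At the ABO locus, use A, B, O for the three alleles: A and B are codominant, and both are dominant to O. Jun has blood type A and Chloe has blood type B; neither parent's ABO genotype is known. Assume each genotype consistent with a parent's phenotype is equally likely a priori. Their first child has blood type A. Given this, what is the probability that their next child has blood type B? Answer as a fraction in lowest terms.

Possible genotypes: Jun ∈ {AA, AO}; Chloe ∈ {BB, BO}.
Weight each parental genotype pair by prior × P(type-A child):
  AA × BO: posterior weight 2/3; P(next child type B) = 0.
  AO × BO: posterior weight 1/3; P(next child type B) = 1/4.
Weighted sum = 1/12.

1/12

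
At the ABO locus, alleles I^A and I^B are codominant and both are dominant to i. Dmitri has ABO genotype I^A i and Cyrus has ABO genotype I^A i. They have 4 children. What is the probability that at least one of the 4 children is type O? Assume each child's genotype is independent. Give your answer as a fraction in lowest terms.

175/256

ABO cross I^A i × I^A i → 1/4 O, 3/4 A.
So P(type O) = 1/4 per child.
P(none) = (3/4)^4 = 81/256; P(at least one) = 1 − 81/256 = 175/256.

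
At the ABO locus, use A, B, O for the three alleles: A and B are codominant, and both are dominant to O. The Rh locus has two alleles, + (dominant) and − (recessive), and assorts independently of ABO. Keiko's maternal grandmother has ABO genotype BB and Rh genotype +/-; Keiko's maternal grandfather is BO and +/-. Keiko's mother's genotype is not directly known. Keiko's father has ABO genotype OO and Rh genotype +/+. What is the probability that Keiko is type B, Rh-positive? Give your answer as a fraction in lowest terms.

Keiko's mother's ABO genotype from BB × BO: 1/2 BB, 1/2 BO.
Crossing each possibility with the father OO and summing P(type B): 1/2·1 + 1/2·1/2 = 3/4.
Similarly for Rh via the mother's Rh distribution: P(Rh+) = 1.
Independent loci: 3/4 × 1 = 3/4.

3/4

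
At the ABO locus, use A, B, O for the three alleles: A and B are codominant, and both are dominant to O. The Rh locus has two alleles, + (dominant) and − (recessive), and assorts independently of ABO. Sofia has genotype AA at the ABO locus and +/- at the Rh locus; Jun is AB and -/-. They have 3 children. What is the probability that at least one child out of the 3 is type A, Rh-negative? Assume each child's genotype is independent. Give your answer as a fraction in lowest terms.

ABO cross AA × AB → 1/2 A, 1/2 AB.
Rh cross +/- × -/- → 1/2 Rh+, 1/2 Rh-; so P(type A, Rh-negative) = 1/2 × 1/2 = 1/4 per child.
P(none) = (3/4)^3 = 27/64; P(at least one) = 1 − 27/64 = 37/64.

37/64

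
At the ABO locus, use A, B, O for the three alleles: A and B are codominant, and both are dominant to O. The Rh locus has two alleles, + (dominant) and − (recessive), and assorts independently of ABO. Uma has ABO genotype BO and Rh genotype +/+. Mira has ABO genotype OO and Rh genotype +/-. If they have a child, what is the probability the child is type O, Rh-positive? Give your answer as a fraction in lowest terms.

1/2

ABO cross BO × OO → offspring phenotypes: 1/2 O, 1/2 B.
Rh cross +/+ × +/- → 1 Rh+.
Independent loci: P(type O, Rh-positive) = 1/2 × 1 = 1/2.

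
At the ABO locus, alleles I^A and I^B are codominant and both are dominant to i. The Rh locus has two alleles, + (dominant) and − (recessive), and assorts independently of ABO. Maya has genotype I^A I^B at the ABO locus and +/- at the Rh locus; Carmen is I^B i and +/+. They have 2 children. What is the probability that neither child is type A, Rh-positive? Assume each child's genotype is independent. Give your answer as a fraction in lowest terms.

9/16

ABO cross I^A I^B × I^B i → 1/4 A, 1/2 B, 1/4 AB.
Rh cross +/- × +/+ → 1 Rh+; so P(type A, Rh-positive) = 1/4 × 1 = 1/4 per child.
P(not type A, Rh-positive) = 3/4 for one child; (3/4)^2 = 9/16.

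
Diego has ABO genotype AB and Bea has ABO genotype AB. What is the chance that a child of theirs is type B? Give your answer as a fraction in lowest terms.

ABO cross AB × AB → offspring phenotypes: 1/4 A, 1/4 B, 1/2 AB.
So P(type B) = 1/4.

1/4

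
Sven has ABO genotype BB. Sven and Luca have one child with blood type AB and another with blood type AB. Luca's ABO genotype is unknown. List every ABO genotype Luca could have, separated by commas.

For each candidate genotype of Luca, check whether crossing it with BB can produce every observed child phenotype.
  AA → possible child types {AB} ✓
  AB → possible child types {B, AB} ✓
  AO → possible child types {B, AB} ✓
  BB → possible child types {B} ✗
  BO → possible child types {B} ✗
  OO → possible child types {B} ✗

AA, AB, AO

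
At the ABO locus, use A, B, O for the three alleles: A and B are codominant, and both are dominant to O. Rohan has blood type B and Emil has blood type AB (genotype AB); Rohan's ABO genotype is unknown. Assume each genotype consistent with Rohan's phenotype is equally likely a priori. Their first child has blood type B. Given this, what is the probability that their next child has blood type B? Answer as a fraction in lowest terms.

Possible genotypes: Rohan ∈ {BB, BO}; Emil ∈ {AB}.
Weight each parental genotype pair by prior × P(type-B child):
  BB × AB: posterior weight 1/2; P(next child type B) = 1/2.
  BO × AB: posterior weight 1/2; P(next child type B) = 1/2.
Weighted sum = 1/2.

1/2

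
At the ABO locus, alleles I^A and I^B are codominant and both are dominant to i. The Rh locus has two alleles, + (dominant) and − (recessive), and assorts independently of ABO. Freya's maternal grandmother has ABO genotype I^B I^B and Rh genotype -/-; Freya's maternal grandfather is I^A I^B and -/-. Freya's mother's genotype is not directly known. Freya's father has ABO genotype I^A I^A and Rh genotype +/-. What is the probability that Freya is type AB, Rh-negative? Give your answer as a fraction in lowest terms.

Freya's mother's ABO genotype from I^B I^B × I^A I^B: 1/2 I^A I^B, 1/2 I^B I^B.
Crossing each possibility with the father I^A I^A and summing P(type AB): 1/2·1/2 + 1/2·1 = 3/4.
Similarly for Rh via the mother's Rh distribution: P(Rh-) = 1/2.
Independent loci: 3/4 × 1/2 = 3/8.

3/8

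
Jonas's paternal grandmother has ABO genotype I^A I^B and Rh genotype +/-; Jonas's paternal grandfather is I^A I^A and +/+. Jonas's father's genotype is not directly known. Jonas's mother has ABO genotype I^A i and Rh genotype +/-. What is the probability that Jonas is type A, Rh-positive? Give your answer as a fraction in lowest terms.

21/32

Jonas's father's ABO genotype from I^A I^B × I^A I^A: 1/2 I^A I^A, 1/2 I^A I^B.
Crossing each possibility with the mother I^A i and summing P(type A): 1/2·1 + 1/2·1/2 = 3/4.
Similarly for Rh via the father's Rh distribution: P(Rh+) = 7/8.
Independent loci: 3/4 × 7/8 = 21/32.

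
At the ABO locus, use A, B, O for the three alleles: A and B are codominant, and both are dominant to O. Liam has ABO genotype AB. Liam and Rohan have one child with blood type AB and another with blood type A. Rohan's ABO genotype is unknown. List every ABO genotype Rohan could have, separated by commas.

For each candidate genotype of Rohan, check whether crossing it with AB can produce every observed child phenotype.
  AA → possible child types {A, AB} ✓
  AB → possible child types {A, B, AB} ✓
  AO → possible child types {A, B, AB} ✓
  BB → possible child types {B, AB} ✗
  BO → possible child types {A, B, AB} ✓
  OO → possible child types {A, B} ✗

AA, AB, AO, BO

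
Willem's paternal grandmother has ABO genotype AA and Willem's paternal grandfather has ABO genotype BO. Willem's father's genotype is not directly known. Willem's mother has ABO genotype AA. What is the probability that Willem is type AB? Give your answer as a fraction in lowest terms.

1/4

Willem's father's ABO genotype from AA × BO: 1/2 AB, 1/2 AO.
Crossing each possibility with the mother AA and summing P(type AB): 1/2·1/2 + 1/2·0 = 1/4.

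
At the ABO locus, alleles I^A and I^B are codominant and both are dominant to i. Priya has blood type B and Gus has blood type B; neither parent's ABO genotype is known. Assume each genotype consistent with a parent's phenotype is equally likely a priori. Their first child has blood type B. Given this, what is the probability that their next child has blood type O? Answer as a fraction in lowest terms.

1/20

Possible genotypes: Priya ∈ {I^B I^B, I^B i}; Gus ∈ {I^B I^B, I^B i}.
Weight each parental genotype pair by prior × P(type-B child):
  I^B I^B × I^B I^B: posterior weight 4/15; P(next child type O) = 0.
  I^B I^B × I^B i: posterior weight 4/15; P(next child type O) = 0.
  I^B i × I^B I^B: posterior weight 4/15; P(next child type O) = 0.
  I^B i × I^B i: posterior weight 1/5; P(next child type O) = 1/4.
Weighted sum = 1/20.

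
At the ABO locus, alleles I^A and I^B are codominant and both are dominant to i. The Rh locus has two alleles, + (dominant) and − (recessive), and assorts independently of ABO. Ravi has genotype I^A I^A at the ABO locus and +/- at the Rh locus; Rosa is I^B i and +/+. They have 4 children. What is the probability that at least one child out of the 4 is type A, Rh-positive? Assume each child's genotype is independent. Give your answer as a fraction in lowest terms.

15/16

ABO cross I^A I^A × I^B i → 1/2 A, 1/2 AB.
Rh cross +/- × +/+ → 1 Rh+; so P(type A, Rh-positive) = 1/2 × 1 = 1/2 per child.
P(none) = (1/2)^4 = 1/16; P(at least one) = 1 − 1/16 = 15/16.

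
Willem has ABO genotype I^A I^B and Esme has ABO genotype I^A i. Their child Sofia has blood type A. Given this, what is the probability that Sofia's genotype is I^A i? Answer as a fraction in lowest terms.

1/2

Cross I^A I^B × I^A i → 1/4 I^A I^A, 1/4 I^A I^B, 1/4 I^A i, 1/4 I^B i.
Type-A genotypes among offspring: I^A I^A (1/4), I^A i (1/4); total 1/2.
P(I^A i | type A) = (1/4) / (1/2) = 1/2.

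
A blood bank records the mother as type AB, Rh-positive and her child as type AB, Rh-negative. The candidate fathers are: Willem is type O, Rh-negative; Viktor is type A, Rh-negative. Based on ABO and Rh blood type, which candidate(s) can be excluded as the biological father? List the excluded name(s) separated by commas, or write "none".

Willem

A candidate is excluded only if no genotype consistent with his phenotype could produce a type AB, Rh-negative child with a type AB, Rh-positive mother.
Willem (type O, Rh-): no genotype consistent with that phenotype can produce a type-AB Rh- child with a type-AB mother.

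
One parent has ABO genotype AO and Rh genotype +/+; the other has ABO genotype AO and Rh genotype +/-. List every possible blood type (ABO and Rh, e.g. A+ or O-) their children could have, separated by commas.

O+, A+

Gametes from AO × AO give offspring ABO genotypes AA, AO, OO, i.e. phenotypes O, A.
Rh cross +/+ × +/- → phenotypes Rh+.
Combining independently: O+, A+.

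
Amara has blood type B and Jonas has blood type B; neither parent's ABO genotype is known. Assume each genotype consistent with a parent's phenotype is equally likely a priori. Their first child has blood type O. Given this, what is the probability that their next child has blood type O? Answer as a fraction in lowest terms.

1/4

Possible genotypes: Amara ∈ {BB, BO}; Jonas ∈ {BB, BO}.
Weight each parental genotype pair by prior × P(type-O child):
  BO × BO: posterior weight 1; P(next child type O) = 1/4.
Weighted sum = 1/4.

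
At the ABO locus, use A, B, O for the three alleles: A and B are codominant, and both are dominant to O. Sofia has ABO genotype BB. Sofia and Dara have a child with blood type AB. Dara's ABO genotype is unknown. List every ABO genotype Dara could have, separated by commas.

AA, AB, AO

For each candidate genotype of Dara, check whether crossing it with BB can produce every observed child phenotype.
  AA → possible child types {AB} ✓
  AB → possible child types {B, AB} ✓
  AO → possible child types {B, AB} ✓
  BB → possible child types {B} ✗
  BO → possible child types {B} ✗
  OO → possible child types {B} ✗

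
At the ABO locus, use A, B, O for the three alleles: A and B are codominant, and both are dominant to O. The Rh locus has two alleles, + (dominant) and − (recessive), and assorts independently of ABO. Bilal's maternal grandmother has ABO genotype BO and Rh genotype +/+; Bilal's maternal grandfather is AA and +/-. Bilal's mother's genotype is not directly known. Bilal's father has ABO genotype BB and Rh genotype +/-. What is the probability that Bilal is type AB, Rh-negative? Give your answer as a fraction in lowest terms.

Bilal's mother's ABO genotype from BO × AA: 1/2 AB, 1/2 AO.
Crossing each possibility with the father BB and summing P(type AB): 1/2·1/2 + 1/2·1/2 = 1/2.
Similarly for Rh via the mother's Rh distribution: P(Rh-) = 1/8.
Independent loci: 1/2 × 1/8 = 1/16.

1/16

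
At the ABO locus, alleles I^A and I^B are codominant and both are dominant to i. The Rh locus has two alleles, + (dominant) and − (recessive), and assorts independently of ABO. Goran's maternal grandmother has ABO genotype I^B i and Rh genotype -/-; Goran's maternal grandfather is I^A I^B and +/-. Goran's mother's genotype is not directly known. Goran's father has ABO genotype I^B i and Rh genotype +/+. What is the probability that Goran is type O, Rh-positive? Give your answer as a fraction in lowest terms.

1/8

Goran's mother's ABO genotype from I^B i × I^A I^B: 1/4 I^A I^B, 1/4 I^A i, 1/4 I^B I^B, 1/4 I^B i.
Crossing each possibility with the father I^B i and summing P(type O): 1/4·0 + 1/4·1/4 + 1/4·0 + 1/4·1/4 = 1/8.
Similarly for Rh via the mother's Rh distribution: P(Rh+) = 1.
Independent loci: 1/8 × 1 = 1/8.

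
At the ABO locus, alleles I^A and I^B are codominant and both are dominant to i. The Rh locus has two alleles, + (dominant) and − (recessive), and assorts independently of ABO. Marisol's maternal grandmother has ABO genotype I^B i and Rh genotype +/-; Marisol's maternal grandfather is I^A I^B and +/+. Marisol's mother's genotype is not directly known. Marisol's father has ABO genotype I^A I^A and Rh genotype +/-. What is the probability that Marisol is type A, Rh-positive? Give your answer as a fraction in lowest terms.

7/16

Marisol's mother's ABO genotype from I^B i × I^A I^B: 1/4 I^A I^B, 1/4 I^A i, 1/4 I^B I^B, 1/4 I^B i.
Crossing each possibility with the father I^A I^A and summing P(type A): 1/4·1/2 + 1/4·1 + 1/4·0 + 1/4·1/2 = 1/2.
Similarly for Rh via the mother's Rh distribution: P(Rh+) = 7/8.
Independent loci: 1/2 × 7/8 = 7/16.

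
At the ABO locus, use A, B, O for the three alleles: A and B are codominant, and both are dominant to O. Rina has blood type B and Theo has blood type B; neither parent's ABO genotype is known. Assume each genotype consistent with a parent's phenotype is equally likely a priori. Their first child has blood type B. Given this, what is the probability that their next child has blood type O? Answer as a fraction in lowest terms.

1/20

Possible genotypes: Rina ∈ {BB, BO}; Theo ∈ {BB, BO}.
Weight each parental genotype pair by prior × P(type-B child):
  BB × BB: posterior weight 4/15; P(next child type O) = 0.
  BB × BO: posterior weight 4/15; P(next child type O) = 0.
  BO × BB: posterior weight 4/15; P(next child type O) = 0.
  BO × BO: posterior weight 1/5; P(next child type O) = 1/4.
Weighted sum = 1/20.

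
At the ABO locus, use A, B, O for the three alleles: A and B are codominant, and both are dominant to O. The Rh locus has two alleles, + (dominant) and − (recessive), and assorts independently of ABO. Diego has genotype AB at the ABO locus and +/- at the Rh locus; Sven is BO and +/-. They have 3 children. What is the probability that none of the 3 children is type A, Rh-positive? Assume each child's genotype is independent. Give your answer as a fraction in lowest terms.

ABO cross AB × BO → 1/4 A, 1/2 B, 1/4 AB.
Rh cross +/- × +/- → 3/4 Rh+, 1/4 Rh-; so P(type A, Rh-positive) = 1/4 × 3/4 = 3/16 per child.
P(not type A, Rh-positive) = 13/16 for one child; (13/16)^3 = 2197/4096.

2197/4096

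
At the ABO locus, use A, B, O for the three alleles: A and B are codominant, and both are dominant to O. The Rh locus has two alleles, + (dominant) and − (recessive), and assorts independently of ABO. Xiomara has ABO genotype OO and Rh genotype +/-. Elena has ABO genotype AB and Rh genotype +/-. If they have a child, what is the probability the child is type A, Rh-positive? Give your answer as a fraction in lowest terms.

3/8

ABO cross OO × AB → offspring phenotypes: 1/2 A, 1/2 B.
Rh cross +/- × +/- → 3/4 Rh+, 1/4 Rh-.
Independent loci: P(type A, Rh-positive) = 1/2 × 3/4 = 3/8.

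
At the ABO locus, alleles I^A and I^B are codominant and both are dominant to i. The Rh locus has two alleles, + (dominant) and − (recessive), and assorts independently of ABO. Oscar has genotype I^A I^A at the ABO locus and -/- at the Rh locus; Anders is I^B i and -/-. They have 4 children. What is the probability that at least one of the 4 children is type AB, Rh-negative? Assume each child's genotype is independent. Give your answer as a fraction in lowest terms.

ABO cross I^A I^A × I^B i → 1/2 A, 1/2 AB.
Rh cross -/- × -/- → 1 Rh-; so P(type AB, Rh-negative) = 1/2 × 1 = 1/2 per child.
P(none) = (1/2)^4 = 1/16; P(at least one) = 1 − 1/16 = 15/16.

15/16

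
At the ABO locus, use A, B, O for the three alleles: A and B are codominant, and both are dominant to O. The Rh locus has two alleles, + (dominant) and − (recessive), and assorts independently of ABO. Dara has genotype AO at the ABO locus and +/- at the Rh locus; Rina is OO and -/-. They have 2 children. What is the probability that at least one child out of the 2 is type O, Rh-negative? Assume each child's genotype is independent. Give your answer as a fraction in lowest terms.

ABO cross AO × OO → 1/2 O, 1/2 A.
Rh cross +/- × -/- → 1/2 Rh+, 1/2 Rh-; so P(type O, Rh-negative) = 1/2 × 1/2 = 1/4 per child.
P(none) = (3/4)^2 = 9/16; P(at least one) = 1 − 9/16 = 7/16.

7/16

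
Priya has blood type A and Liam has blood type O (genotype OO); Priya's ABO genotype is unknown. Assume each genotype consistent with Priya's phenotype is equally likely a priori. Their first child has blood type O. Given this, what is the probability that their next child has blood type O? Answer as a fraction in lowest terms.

Possible genotypes: Priya ∈ {AA, AO}; Liam ∈ {OO}.
Weight each parental genotype pair by prior × P(type-O child):
  AO × OO: posterior weight 1; P(next child type O) = 1/2.
Weighted sum = 1/2.

1/2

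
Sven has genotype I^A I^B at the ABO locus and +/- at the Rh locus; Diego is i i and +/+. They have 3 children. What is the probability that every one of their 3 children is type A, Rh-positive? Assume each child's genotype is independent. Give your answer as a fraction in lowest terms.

ABO cross I^A I^B × i i → 1/2 A, 1/2 B.
Rh cross +/- × +/+ → 1 Rh+; so P(type A, Rh-positive) = 1/2 × 1 = 1/2 per child.
All 3 independent: (1/2)^3 = 1/8.

1/8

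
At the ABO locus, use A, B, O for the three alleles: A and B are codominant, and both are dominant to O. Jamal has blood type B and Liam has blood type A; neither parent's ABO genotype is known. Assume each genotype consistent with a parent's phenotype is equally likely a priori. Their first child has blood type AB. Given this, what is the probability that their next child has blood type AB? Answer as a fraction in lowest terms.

Possible genotypes: Jamal ∈ {BB, BO}; Liam ∈ {AA, AO}.
Weight each parental genotype pair by prior × P(type-AB child):
  BB × AA: posterior weight 4/9; P(next child type AB) = 1.
  BB × AO: posterior weight 2/9; P(next child type AB) = 1/2.
  BO × AA: posterior weight 2/9; P(next child type AB) = 1/2.
  BO × AO: posterior weight 1/9; P(next child type AB) = 1/4.
Weighted sum = 25/36.

25/36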